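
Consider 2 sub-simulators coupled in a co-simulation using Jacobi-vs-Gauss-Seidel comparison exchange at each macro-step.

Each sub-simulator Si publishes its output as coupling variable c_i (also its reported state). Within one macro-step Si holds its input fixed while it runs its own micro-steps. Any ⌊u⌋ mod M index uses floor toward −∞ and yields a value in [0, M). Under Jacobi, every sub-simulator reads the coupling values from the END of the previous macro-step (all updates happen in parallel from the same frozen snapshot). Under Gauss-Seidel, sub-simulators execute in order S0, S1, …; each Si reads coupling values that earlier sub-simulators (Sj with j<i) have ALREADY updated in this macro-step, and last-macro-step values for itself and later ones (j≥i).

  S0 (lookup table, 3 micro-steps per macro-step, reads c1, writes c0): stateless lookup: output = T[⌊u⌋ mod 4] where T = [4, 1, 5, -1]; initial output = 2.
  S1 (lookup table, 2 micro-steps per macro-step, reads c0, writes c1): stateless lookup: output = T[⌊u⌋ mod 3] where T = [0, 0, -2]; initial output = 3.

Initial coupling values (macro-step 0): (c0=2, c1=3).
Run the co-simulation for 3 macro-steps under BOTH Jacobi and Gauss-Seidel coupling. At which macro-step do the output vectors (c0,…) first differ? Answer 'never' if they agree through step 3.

first divergence at macro-step: never

[Jacobi] macro 1: S0 reads c1=3 → after 3×micro: -1; S1 reads c0=2 → after 2×micro: -2 ⇒ (c0=-1, c1=-2)
[Jacobi] macro 2: S0 reads c1=-2 → after 3×micro: 5; S1 reads c0=-1 → after 2×micro: -2 ⇒ (c0=5, c1=-2)
[Jacobi] macro 3: S0 reads c1=-2 → after 3×micro: 5; S1 reads c0=5 → after 2×micro: -2 ⇒ (c0=5, c1=-2)
[Gauss-Seidel] macro 1: S0 reads c1=3 → after 3×micro: -1; S1 reads c0=-1 → after 2×micro: -2 ⇒ (c0=-1, c1=-2)
[Gauss-Seidel] macro 2: S0 reads c1=-2 → after 3×micro: 5; S1 reads c0=5 → after 2×micro: -2 ⇒ (c0=5, c1=-2)
[Gauss-Seidel] macro 3: S0 reads c1=-2 → after 3×micro: 5; S1 reads c0=5 → after 2×micro: -2 ⇒ (c0=5, c1=-2)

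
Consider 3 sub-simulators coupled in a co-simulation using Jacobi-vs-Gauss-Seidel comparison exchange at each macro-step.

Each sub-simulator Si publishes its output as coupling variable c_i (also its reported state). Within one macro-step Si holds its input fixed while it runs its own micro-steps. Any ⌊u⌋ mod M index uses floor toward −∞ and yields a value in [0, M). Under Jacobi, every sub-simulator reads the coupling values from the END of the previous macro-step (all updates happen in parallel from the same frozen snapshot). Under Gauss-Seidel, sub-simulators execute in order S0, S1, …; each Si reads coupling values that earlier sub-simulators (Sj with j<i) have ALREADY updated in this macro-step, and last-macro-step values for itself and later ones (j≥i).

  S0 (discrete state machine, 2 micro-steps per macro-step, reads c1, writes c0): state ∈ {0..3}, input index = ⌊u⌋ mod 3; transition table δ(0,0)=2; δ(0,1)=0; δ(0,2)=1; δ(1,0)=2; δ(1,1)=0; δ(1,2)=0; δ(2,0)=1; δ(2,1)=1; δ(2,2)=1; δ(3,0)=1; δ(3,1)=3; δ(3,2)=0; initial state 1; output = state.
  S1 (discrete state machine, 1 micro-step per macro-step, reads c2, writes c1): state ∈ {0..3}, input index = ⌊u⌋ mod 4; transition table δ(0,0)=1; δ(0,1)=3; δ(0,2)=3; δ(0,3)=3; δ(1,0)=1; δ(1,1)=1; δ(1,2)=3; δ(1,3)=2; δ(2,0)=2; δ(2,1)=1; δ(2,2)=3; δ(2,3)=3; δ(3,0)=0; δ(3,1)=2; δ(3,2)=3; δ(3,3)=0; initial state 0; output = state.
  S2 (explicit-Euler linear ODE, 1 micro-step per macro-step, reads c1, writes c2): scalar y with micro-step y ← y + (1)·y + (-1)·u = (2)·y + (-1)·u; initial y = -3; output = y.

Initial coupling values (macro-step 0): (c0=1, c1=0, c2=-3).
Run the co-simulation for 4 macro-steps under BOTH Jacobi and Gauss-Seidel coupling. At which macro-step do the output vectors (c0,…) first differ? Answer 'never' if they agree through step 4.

first divergence at macro-step: 1

[Jacobi] macro 1: S0 reads c1=0 → after 2×micro: 1; S1 reads c2=-3 → after 1×micro: 3; S2 reads c1=0 → after 1×micro: -6 ⇒ (c0=1, c1=3, c2=-6)
[Jacobi] macro 2: S0 reads c1=3 → after 2×micro: 1; S1 reads c2=-6 → after 1×micro: 3; S2 reads c1=3 → after 1×micro: -15 ⇒ (c0=1, c1=3, c2=-15)
[Jacobi] macro 3: S0 reads c1=3 → after 2×micro: 1; S1 reads c2=-15 → after 1×micro: 2; S2 reads c1=3 → after 1×micro: -33 ⇒ (c0=1, c1=2, c2=-33)
[Jacobi] macro 4: S0 reads c1=2 → after 2×micro: 1; S1 reads c2=-33 → after 1×micro: 3; S2 reads c1=2 → after 1×micro: -68 ⇒ (c0=1, c1=3, c2=-68)
[Gauss-Seidel] macro 1: S0 reads c1=0 → after 2×micro: 1; S1 reads c2=-3 → after 1×micro: 3; S2 reads c1=3 → after 1×micro: -9 ⇒ (c0=1, c1=3, c2=-9)
[Gauss-Seidel] macro 2: S0 reads c1=3 → after 2×micro: 1; S1 reads c2=-9 → after 1×micro: 0; S2 reads c1=0 → after 1×micro: -18 ⇒ (c0=1, c1=0, c2=-18)
[Gauss-Seidel] macro 3: S0 reads c1=0 → after 2×micro: 1; S1 reads c2=-18 → after 1×micro: 3; S2 reads c1=3 → after 1×micro: -39 ⇒ (c0=1, c1=3, c2=-39)
[Gauss-Seidel] macro 4: S0 reads c1=3 → after 2×micro: 1; S1 reads c2=-39 → after 1×micro: 2; S2 reads c1=2 → after 1×micro: -80 ⇒ (c0=1, c1=2, c2=-80)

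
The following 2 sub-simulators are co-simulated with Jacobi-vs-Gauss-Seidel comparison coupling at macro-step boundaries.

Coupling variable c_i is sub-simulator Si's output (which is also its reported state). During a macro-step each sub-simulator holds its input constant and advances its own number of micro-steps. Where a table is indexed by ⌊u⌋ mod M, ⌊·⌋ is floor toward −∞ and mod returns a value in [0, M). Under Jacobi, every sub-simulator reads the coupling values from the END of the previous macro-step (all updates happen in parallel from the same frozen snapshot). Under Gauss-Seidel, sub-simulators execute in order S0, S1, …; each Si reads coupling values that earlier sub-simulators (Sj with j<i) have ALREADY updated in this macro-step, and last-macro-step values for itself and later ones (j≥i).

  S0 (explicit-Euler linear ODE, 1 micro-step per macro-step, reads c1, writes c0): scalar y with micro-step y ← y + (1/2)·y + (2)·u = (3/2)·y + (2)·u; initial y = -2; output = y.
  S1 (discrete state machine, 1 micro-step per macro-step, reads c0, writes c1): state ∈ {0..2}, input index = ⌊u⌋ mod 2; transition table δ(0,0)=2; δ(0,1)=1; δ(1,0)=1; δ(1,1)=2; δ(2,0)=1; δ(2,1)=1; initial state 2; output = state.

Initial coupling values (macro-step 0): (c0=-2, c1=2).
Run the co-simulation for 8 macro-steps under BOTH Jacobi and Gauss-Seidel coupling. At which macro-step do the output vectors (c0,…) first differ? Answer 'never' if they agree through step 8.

[Jacobi] macro 1: S0 reads c1=2 → after 1×micro: 1; S1 reads c0=-2 → after 1×micro: 1 ⇒ (c0=1, c1=1)
[Jacobi] macro 2: S0 reads c1=1 → after 1×micro: 7/2; S1 reads c0=1 → after 1×micro: 2 ⇒ (c0=7/2, c1=2)
[Jacobi] macro 3: S0 reads c1=2 → after 1×micro: 37/4; S1 reads c0=7/2 → after 1×micro: 1 ⇒ (c0=37/4, c1=1)
[Jacobi] macro 4: S0 reads c1=1 → after 1×micro: 127/8; S1 reads c0=37/4 → after 1×micro: 2 ⇒ (c0=127/8, c1=2)
[Jacobi] macro 5: S0 reads c1=2 → after 1×micro: 445/16; S1 reads c0=127/8 → after 1×micro: 1 ⇒ (c0=445/16, c1=1)
[Jacobi] macro 6: S0 reads c1=1 → after 1×micro: 1399/32; S1 reads c0=445/16 → after 1×micro: 2 ⇒ (c0=1399/32, c1=2)
[Jacobi] macro 7: S0 reads c1=2 → after 1×micro: 4453/64; S1 reads c0=1399/32 → after 1×micro: 1 ⇒ (c0=4453/64, c1=1)
[Jacobi] macro 8: S0 reads c1=1 → after 1×micro: 13615/128; S1 reads c0=4453/64 → after 1×micro: 2 ⇒ (c0=13615/128, c1=2)
[Gauss-Seidel] macro 1: S0 reads c1=2 → after 1×micro: 1; S1 reads c0=1 → after 1×micro: 1 ⇒ (c0=1, c1=1)
[Gauss-Seidel] macro 2: S0 reads c1=1 → after 1×micro: 7/2; S1 reads c0=7/2 → after 1×micro: 2 ⇒ (c0=7/2, c1=2)
[Gauss-Seidel] macro 3: S0 reads c1=2 → after 1×micro: 37/4; S1 reads c0=37/4 → after 1×micro: 1 ⇒ (c0=37/4, c1=1)
[Gauss-Seidel] macro 4: S0 reads c1=1 → after 1×micro: 127/8; S1 reads c0=127/8 → after 1×micro: 2 ⇒ (c0=127/8, c1=2)
[Gauss-Seidel] macro 5: S0 reads c1=2 → after 1×micro: 445/16; S1 reads c0=445/16 → after 1×micro: 1 ⇒ (c0=445/16, c1=1)
[Gauss-Seidel] macro 6: S0 reads c1=1 → after 1×micro: 1399/32; S1 reads c0=1399/32 → after 1×micro: 2 ⇒ (c0=1399/32, c1=2)
[Gauss-Seidel] macro 7: S0 reads c1=2 → after 1×micro: 4453/64; S1 reads c0=4453/64 → after 1×micro: 1 ⇒ (c0=4453/64, c1=1)
[Gauss-Seidel] macro 8: S0 reads c1=1 → after 1×micro: 13615/128; S1 reads c0=13615/128 → after 1×micro: 1 ⇒ (c0=13615/128, c1=1)

first divergence at macro-step: 8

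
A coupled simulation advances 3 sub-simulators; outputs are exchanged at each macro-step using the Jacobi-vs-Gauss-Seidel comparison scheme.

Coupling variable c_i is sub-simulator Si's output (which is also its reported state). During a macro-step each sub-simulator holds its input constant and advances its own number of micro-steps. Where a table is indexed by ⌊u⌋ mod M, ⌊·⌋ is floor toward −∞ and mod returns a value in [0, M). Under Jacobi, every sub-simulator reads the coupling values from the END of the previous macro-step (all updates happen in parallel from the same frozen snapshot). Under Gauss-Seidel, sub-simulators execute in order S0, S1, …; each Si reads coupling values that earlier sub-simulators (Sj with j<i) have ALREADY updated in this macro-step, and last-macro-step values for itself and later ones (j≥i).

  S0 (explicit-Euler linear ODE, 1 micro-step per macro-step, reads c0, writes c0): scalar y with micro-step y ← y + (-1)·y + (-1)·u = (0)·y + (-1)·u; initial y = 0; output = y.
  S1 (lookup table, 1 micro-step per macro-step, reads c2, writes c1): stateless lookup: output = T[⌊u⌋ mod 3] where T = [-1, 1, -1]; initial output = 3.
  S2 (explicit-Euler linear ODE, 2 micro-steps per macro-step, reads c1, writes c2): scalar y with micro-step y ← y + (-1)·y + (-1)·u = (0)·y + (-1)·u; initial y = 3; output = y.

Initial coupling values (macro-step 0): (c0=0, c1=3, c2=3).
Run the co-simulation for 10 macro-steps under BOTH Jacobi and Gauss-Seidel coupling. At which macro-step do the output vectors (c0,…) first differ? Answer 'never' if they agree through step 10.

[Jacobi] macro 1: S0 reads c0=0 → after 1×micro: 0; S1 reads c2=3 → after 1×micro: -1; S2 reads c1=3 → after 2×micro: -3 ⇒ (c0=0, c1=-1, c2=-3)
[Jacobi] macro 2: S0 reads c0=0 → after 1×micro: 0; S1 reads c2=-3 → after 1×micro: -1; S2 reads c1=-1 → after 2×micro: 1 ⇒ (c0=0, c1=-1, c2=1)
[Jacobi] macro 3: S0 reads c0=0 → after 1×micro: 0; S1 reads c2=1 → after 1×micro: 1; S2 reads c1=-1 → after 2×micro: 1 ⇒ (c0=0, c1=1, c2=1)
[Jacobi] macro 4: S0 reads c0=0 → after 1×micro: 0; S1 reads c2=1 → after 1×micro: 1; S2 reads c1=1 → after 2×micro: -1 ⇒ (c0=0, c1=1, c2=-1)
[Jacobi] macro 5: S0 reads c0=0 → after 1×micro: 0; S1 reads c2=-1 → after 1×micro: -1; S2 reads c1=1 → after 2×micro: -1 ⇒ (c0=0, c1=-1, c2=-1)
[Jacobi] macro 6: S0 reads c0=0 → after 1×micro: 0; S1 reads c2=-1 → after 1×micro: -1; S2 reads c1=-1 → after 2×micro: 1 ⇒ (c0=0, c1=-1, c2=1)
[Jacobi] macro 7: S0 reads c0=0 → after 1×micro: 0; S1 reads c2=1 → after 1×micro: 1; S2 reads c1=-1 → after 2×micro: 1 ⇒ (c0=0, c1=1, c2=1)
[Jacobi] macro 8: S0 reads c0=0 → after 1×micro: 0; S1 reads c2=1 → after 1×micro: 1; S2 reads c1=1 → after 2×micro: -1 ⇒ (c0=0, c1=1, c2=-1)
[Jacobi] macro 9: S0 reads c0=0 → after 1×micro: 0; S1 reads c2=-1 → after 1×micro: -1; S2 reads c1=1 → after 2×micro: -1 ⇒ (c0=0, c1=-1, c2=-1)
[Jacobi] macro 10: S0 reads c0=0 → after 1×micro: 0; S1 reads c2=-1 → after 1×micro: -1; S2 reads c1=-1 → after 2×micro: 1 ⇒ (c0=0, c1=-1, c2=1)
[Gauss-Seidel] macro 1: S0 reads c0=0 → after 1×micro: 0; S1 reads c2=3 → after 1×micro: -1; S2 reads c1=-1 → after 2×micro: 1 ⇒ (c0=0, c1=-1, c2=1)
[Gauss-Seidel] macro 2: S0 reads c0=0 → after 1×micro: 0; S1 reads c2=1 → after 1×micro: 1; S2 reads c1=1 → after 2×micro: -1 ⇒ (c0=0, c1=1, c2=-1)
[Gauss-Seidel] macro 3: S0 reads c0=0 → after 1×micro: 0; S1 reads c2=-1 → after 1×micro: -1; S2 reads c1=-1 → after 2×micro: 1 ⇒ (c0=0, c1=-1, c2=1)
[Gauss-Seidel] macro 4: S0 reads c0=0 → after 1×micro: 0; S1 reads c2=1 → after 1×micro: 1; S2 reads c1=1 → after 2×micro: -1 ⇒ (c0=0, c1=1, c2=-1)
[Gauss-Seidel] macro 5: S0 reads c0=0 → after 1×micro: 0; S1 reads c2=-1 → after 1×micro: -1; S2 reads c1=-1 → after 2×micro: 1 ⇒ (c0=0, c1=-1, c2=1)
[Gauss-Seidel] macro 6: S0 reads c0=0 → after 1×micro: 0; S1 reads c2=1 → after 1×micro: 1; S2 reads c1=1 → after 2×micro: -1 ⇒ (c0=0, c1=1, c2=-1)
[Gauss-Seidel] macro 7: S0 reads c0=0 → after 1×micro: 0; S1 reads c2=-1 → after 1×micro: -1; S2 reads c1=-1 → after 2×micro: 1 ⇒ (c0=0, c1=-1, c2=1)
[Gauss-Seidel] macro 8: S0 reads c0=0 → after 1×micro: 0; S1 reads c2=1 → after 1×micro: 1; S2 reads c1=1 → after 2×micro: -1 ⇒ (c0=0, c1=1, c2=-1)
[Gauss-Seidel] macro 9: S0 reads c0=0 → after 1×micro: 0; S1 reads c2=-1 → after 1×micro: -1; S2 reads c1=-1 → after 2×micro: 1 ⇒ (c0=0, c1=-1, c2=1)
[Gauss-Seidel] macro 10: S0 reads c0=0 → after 1×micro: 0; S1 reads c2=1 → after 1×micro: 1; S2 reads c1=1 → after 2×micro: -1 ⇒ (c0=0, c1=1, c2=-1)

first divergence at macro-step: 1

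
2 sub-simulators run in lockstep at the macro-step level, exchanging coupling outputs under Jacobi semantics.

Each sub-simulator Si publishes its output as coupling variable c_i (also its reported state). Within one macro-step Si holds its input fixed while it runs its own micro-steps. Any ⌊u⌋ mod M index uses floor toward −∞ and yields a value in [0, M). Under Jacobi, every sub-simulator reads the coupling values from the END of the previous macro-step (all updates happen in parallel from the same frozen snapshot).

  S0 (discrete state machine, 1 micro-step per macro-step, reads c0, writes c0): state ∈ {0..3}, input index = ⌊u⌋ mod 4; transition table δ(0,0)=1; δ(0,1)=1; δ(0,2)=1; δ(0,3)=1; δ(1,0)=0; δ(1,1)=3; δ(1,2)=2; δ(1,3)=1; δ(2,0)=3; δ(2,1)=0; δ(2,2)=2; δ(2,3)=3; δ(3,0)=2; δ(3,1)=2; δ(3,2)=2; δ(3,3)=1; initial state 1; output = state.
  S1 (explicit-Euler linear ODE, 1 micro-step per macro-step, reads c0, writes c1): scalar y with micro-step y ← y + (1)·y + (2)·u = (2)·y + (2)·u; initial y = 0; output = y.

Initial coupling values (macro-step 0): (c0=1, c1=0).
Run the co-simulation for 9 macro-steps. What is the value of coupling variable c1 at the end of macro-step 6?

macro 1: S0 reads c0=1 → after 1×micro: 3; S1 reads c0=1 → after 1×micro: 2 ⇒ (c0=3, c1=2)
macro 2: S0 reads c0=3 → after 1×micro: 1; S1 reads c0=3 → after 1×micro: 10 ⇒ (c0=1, c1=10)
macro 3: S0 reads c0=1 → after 1×micro: 3; S1 reads c0=1 → after 1×micro: 22 ⇒ (c0=3, c1=22)
macro 4: S0 reads c0=3 → after 1×micro: 1; S1 reads c0=3 → after 1×micro: 50 ⇒ (c0=1, c1=50)
macro 5: S0 reads c0=1 → after 1×micro: 3; S1 reads c0=1 → after 1×micro: 102 ⇒ (c0=3, c1=102)
macro 6: S0 reads c0=3 → after 1×micro: 1; S1 reads c0=3 → after 1×micro: 210 ⇒ (c0=1, c1=210)
macro 7: S0 reads c0=1 → after 1×micro: 3; S1 reads c0=1 → after 1×micro: 422 ⇒ (c0=3, c1=422)
macro 8: S0 reads c0=3 → after 1×micro: 1; S1 reads c0=3 → after 1×micro: 850 ⇒ (c0=1, c1=850)
macro 9: S0 reads c0=1 → after 1×micro: 3; S1 reads c0=1 → after 1×micro: 1702 ⇒ (c0=3, c1=1702)

c1 at macro-step 6 = 210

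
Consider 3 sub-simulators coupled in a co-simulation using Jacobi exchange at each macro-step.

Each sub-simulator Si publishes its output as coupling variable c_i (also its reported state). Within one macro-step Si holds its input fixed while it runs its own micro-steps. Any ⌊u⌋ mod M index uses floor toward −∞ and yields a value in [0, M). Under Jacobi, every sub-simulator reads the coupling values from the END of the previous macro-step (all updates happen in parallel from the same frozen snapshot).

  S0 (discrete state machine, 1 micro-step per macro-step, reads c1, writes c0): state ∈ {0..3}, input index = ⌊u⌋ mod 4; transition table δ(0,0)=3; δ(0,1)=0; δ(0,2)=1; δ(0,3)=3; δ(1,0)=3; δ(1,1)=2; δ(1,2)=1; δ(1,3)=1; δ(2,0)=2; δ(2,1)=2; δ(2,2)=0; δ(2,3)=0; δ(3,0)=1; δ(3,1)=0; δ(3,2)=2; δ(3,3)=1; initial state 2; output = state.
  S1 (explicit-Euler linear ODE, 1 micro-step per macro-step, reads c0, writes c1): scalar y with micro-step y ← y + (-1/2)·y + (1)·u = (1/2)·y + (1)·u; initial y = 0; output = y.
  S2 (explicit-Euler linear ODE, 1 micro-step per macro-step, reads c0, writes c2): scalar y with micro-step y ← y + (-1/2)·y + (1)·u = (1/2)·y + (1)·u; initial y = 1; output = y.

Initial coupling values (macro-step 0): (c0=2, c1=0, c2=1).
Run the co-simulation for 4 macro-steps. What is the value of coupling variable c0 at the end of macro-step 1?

c0 at macro-step 1 = 2

macro 1: S0 reads c1=0 → after 1×micro: 2; S1 reads c0=2 → after 1×micro: 2; S2 reads c0=2 → after 1×micro: 5/2 ⇒ (c0=2, c1=2, c2=5/2)
macro 2: S0 reads c1=2 → after 1×micro: 0; S1 reads c0=2 → after 1×micro: 3; S2 reads c0=2 → after 1×micro: 13/4 ⇒ (c0=0, c1=3, c2=13/4)
macro 3: S0 reads c1=3 → after 1×micro: 3; S1 reads c0=0 → after 1×micro: 3/2; S2 reads c0=0 → after 1×micro: 13/8 ⇒ (c0=3, c1=3/2, c2=13/8)
macro 4: S0 reads c1=3/2 → after 1×micro: 0; S1 reads c0=3 → after 1×micro: 15/4; S2 reads c0=3 → after 1×micro: 61/16 ⇒ (c0=0, c1=15/4, c2=61/16)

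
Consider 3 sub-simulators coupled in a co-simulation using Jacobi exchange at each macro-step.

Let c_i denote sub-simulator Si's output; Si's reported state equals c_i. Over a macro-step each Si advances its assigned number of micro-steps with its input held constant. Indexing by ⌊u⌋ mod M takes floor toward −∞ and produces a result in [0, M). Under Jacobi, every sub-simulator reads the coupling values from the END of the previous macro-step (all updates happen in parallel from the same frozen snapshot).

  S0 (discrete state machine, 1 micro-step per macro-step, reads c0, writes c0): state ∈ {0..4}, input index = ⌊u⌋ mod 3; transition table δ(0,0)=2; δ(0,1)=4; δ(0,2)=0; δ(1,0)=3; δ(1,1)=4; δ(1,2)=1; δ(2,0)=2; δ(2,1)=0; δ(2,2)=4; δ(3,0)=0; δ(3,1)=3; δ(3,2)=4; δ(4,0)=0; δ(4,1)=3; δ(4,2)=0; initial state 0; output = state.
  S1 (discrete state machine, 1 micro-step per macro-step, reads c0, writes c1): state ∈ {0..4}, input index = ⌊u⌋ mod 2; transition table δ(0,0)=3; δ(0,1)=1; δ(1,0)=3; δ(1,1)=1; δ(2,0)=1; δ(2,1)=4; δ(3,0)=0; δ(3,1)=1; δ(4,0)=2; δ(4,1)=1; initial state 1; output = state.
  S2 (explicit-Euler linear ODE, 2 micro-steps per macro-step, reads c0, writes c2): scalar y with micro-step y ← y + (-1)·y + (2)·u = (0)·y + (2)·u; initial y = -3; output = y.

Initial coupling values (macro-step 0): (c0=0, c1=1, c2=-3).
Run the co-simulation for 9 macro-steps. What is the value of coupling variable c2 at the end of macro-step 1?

c2 at macro-step 1 = 0

macro 1: S0 reads c0=0 → after 1×micro: 2; S1 reads c0=0 → after 1×micro: 3; S2 reads c0=0 → after 2×micro: 0 ⇒ (c0=2, c1=3, c2=0)
macro 2: S0 reads c0=2 → after 1×micro: 4; S1 reads c0=2 → after 1×micro: 0; S2 reads c0=2 → after 2×micro: 4 ⇒ (c0=4, c1=0, c2=4)
macro 3: S0 reads c0=4 → after 1×micro: 3; S1 reads c0=4 → after 1×micro: 3; S2 reads c0=4 → after 2×micro: 8 ⇒ (c0=3, c1=3, c2=8)
macro 4: S0 reads c0=3 → after 1×micro: 0; S1 reads c0=3 → after 1×micro: 1; S2 reads c0=3 → after 2×micro: 6 ⇒ (c0=0, c1=1, c2=6)
macro 5: S0 reads c0=0 → after 1×micro: 2; S1 reads c0=0 → after 1×micro: 3; S2 reads c0=0 → after 2×micro: 0 ⇒ (c0=2, c1=3, c2=0)
macro 6: S0 reads c0=2 → after 1×micro: 4; S1 reads c0=2 → after 1×micro: 0; S2 reads c0=2 → after 2×micro: 4 ⇒ (c0=4, c1=0, c2=4)
macro 7: S0 reads c0=4 → after 1×micro: 3; S1 reads c0=4 → after 1×micro: 3; S2 reads c0=4 → after 2×micro: 8 ⇒ (c0=3, c1=3, c2=8)
macro 8: S0 reads c0=3 → after 1×micro: 0; S1 reads c0=3 → after 1×micro: 1; S2 reads c0=3 → after 2×micro: 6 ⇒ (c0=0, c1=1, c2=6)
macro 9: S0 reads c0=0 → after 1×micro: 2; S1 reads c0=0 → after 1×micro: 3; S2 reads c0=0 → after 2×micro: 0 ⇒ (c0=2, c1=3, c2=0)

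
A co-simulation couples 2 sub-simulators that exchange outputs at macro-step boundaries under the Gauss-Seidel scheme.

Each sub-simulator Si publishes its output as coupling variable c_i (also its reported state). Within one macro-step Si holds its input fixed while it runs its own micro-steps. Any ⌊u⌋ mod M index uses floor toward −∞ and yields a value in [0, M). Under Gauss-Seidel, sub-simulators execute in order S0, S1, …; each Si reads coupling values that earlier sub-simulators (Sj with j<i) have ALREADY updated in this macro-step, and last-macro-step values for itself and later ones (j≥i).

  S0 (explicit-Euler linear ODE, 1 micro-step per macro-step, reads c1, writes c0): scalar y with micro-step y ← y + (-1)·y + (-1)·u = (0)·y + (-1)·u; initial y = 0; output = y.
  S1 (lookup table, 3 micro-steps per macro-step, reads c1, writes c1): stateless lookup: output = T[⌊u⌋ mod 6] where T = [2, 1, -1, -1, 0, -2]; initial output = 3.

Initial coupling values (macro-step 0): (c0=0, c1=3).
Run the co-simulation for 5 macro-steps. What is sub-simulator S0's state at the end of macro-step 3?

macro 1: S0 reads c1=3 → after 1×micro: -3; S1 reads c1=3 → after 3×micro: -1 ⇒ (c0=-3, c1=-1)
macro 2: S0 reads c1=-1 → after 1×micro: 1; S1 reads c1=-1 → after 3×micro: -2 ⇒ (c0=1, c1=-2)
macro 3: S0 reads c1=-2 → after 1×micro: 2; S1 reads c1=-2 → after 3×micro: 0 ⇒ (c0=2, c1=0)
macro 4: S0 reads c1=0 → after 1×micro: 0; S1 reads c1=0 → after 3×micro: 2 ⇒ (c0=0, c1=2)
macro 5: S0 reads c1=2 → after 1×micro: -2; S1 reads c1=2 → after 3×micro: -1 ⇒ (c0=-2, c1=-1)

S0 state at macro-step 3 = 2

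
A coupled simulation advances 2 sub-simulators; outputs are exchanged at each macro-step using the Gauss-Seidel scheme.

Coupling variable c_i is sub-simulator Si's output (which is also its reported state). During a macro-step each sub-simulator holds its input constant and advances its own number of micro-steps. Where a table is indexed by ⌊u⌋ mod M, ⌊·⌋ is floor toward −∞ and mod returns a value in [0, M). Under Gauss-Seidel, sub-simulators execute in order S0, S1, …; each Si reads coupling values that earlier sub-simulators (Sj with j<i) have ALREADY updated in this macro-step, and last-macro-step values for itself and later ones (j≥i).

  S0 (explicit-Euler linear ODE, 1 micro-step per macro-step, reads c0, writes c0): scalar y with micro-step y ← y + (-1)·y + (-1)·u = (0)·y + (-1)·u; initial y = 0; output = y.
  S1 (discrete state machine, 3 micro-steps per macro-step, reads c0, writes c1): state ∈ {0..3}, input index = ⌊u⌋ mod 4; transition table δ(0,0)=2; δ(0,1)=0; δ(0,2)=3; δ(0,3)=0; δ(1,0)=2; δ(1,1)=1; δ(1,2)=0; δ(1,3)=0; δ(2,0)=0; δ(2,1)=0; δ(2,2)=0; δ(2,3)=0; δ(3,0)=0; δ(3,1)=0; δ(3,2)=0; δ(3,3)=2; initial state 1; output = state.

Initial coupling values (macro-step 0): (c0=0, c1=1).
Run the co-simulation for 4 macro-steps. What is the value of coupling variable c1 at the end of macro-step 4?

macro 1: S0 reads c0=0 → after 1×micro: 0; S1 reads c0=0 → after 3×micro: 2 ⇒ (c0=0, c1=2)
macro 2: S0 reads c0=0 → after 1×micro: 0; S1 reads c0=0 → after 3×micro: 0 ⇒ (c0=0, c1=0)
macro 3: S0 reads c0=0 → after 1×micro: 0; S1 reads c0=0 → after 3×micro: 2 ⇒ (c0=0, c1=2)
macro 4: S0 reads c0=0 → after 1×micro: 0; S1 reads c0=0 → after 3×micro: 0 ⇒ (c0=0, c1=0)

c1 at macro-step 4 = 0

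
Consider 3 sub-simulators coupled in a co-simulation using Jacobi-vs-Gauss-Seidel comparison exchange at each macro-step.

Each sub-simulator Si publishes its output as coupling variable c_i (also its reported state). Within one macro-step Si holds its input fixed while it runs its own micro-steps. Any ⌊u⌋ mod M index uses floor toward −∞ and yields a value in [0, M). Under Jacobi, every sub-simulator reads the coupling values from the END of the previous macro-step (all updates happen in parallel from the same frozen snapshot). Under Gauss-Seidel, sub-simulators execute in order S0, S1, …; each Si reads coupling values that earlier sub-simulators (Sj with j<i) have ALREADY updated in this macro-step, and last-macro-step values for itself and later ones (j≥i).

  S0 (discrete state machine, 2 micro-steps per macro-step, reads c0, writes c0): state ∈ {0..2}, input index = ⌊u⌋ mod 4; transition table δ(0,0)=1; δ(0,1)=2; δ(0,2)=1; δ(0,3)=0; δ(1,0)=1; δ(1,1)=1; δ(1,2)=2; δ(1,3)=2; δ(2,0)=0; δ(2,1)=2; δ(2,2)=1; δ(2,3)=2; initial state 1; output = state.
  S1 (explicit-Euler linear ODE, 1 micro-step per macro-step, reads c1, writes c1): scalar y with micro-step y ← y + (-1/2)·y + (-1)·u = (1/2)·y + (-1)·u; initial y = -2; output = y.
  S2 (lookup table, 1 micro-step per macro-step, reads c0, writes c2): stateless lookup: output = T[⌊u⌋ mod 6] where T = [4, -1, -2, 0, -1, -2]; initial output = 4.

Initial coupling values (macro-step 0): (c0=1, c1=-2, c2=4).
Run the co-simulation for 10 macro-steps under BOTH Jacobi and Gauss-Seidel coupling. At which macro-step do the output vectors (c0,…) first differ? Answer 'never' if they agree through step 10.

[Jacobi] macro 1: S0 reads c0=1 → after 2×micro: 1; S1 reads c1=-2 → after 1×micro: 1; S2 reads c0=1 → after 1×micro: -1 ⇒ (c0=1, c1=1, c2=-1)
[Jacobi] macro 2: S0 reads c0=1 → after 2×micro: 1; S1 reads c1=1 → after 1×micro: -1/2; S2 reads c0=1 → after 1×micro: -1 ⇒ (c0=1, c1=-1/2, c2=-1)
[Jacobi] macro 3: S0 reads c0=1 → after 2×micro: 1; S1 reads c1=-1/2 → after 1×micro: 1/4; S2 reads c0=1 → after 1×micro: -1 ⇒ (c0=1, c1=1/4, c2=-1)
[Jacobi] macro 4: S0 reads c0=1 → after 2×micro: 1; S1 reads c1=1/4 → after 1×micro: -1/8; S2 reads c0=1 → after 1×micro: -1 ⇒ (c0=1, c1=-1/8, c2=-1)
[Jacobi] macro 5: S0 reads c0=1 → after 2×micro: 1; S1 reads c1=-1/8 → after 1×micro: 1/16; S2 reads c0=1 → after 1×micro: -1 ⇒ (c0=1, c1=1/16, c2=-1)
[Jacobi] macro 6: S0 reads c0=1 → after 2×micro: 1; S1 reads c1=1/16 → after 1×micro: -1/32; S2 reads c0=1 → after 1×micro: -1 ⇒ (c0=1, c1=-1/32, c2=-1)
[Jacobi] macro 7: S0 reads c0=1 → after 2×micro: 1; S1 reads c1=-1/32 → after 1×micro: 1/64; S2 reads c0=1 → after 1×micro: -1 ⇒ (c0=1, c1=1/64, c2=-1)
[Jacobi] macro 8: S0 reads c0=1 → after 2×micro: 1; S1 reads c1=1/64 → after 1×micro: -1/128; S2 reads c0=1 → after 1×micro: -1 ⇒ (c0=1, c1=-1/128, c2=-1)
[Jacobi] macro 9: S0 reads c0=1 → after 2×micro: 1; S1 reads c1=-1/128 → after 1×micro: 1/256; S2 reads c0=1 → after 1×micro: -1 ⇒ (c0=1, c1=1/256, c2=-1)
[Jacobi] macro 10: S0 reads c0=1 → after 2×micro: 1; S1 reads c1=1/256 → after 1×micro: -1/512; S2 reads c0=1 → after 1×micro: -1 ⇒ (c0=1, c1=-1/512, c2=-1)
[Gauss-Seidel] macro 1: S0 reads c0=1 → after 2×micro: 1; S1 reads c1=-2 → after 1×micro: 1; S2 reads c0=1 → after 1×micro: -1 ⇒ (c0=1, c1=1, c2=-1)
[Gauss-Seidel] macro 2: S0 reads c0=1 → after 2×micro: 1; S1 reads c1=1 → after 1×micro: -1/2; S2 reads c0=1 → after 1×micro: -1 ⇒ (c0=1, c1=-1/2, c2=-1)
[Gauss-Seidel] macro 3: S0 reads c0=1 → after 2×micro: 1; S1 reads c1=-1/2 → after 1×micro: 1/4; S2 reads c0=1 → after 1×micro: -1 ⇒ (c0=1, c1=1/4, c2=-1)
[Gauss-Seidel] macro 4: S0 reads c0=1 → after 2×micro: 1; S1 reads c1=1/4 → after 1×micro: -1/8; S2 reads c0=1 → after 1×micro: -1 ⇒ (c0=1, c1=-1/8, c2=-1)
[Gauss-Seidel] macro 5: S0 reads c0=1 → after 2×micro: 1; S1 reads c1=-1/8 → after 1×micro: 1/16; S2 reads c0=1 → after 1×micro: -1 ⇒ (c0=1, c1=1/16, c2=-1)
[Gauss-Seidel] macro 6: S0 reads c0=1 → after 2×micro: 1; S1 reads c1=1/16 → after 1×micro: -1/32; S2 reads c0=1 → after 1×micro: -1 ⇒ (c0=1, c1=-1/32, c2=-1)
[Gauss-Seidel] macro 7: S0 reads c0=1 → after 2×micro: 1; S1 reads c1=-1/32 → after 1×micro: 1/64; S2 reads c0=1 → after 1×micro: -1 ⇒ (c0=1, c1=1/64, c2=-1)
[Gauss-Seidel] macro 8: S0 reads c0=1 → after 2×micro: 1; S1 reads c1=1/64 → after 1×micro: -1/128; S2 reads c0=1 → after 1×micro: -1 ⇒ (c0=1, c1=-1/128, c2=-1)
[Gauss-Seidel] macro 9: S0 reads c0=1 → after 2×micro: 1; S1 reads c1=-1/128 → after 1×micro: 1/256; S2 reads c0=1 → after 1×micro: -1 ⇒ (c0=1, c1=1/256, c2=-1)
[Gauss-Seidel] macro 10: S0 reads c0=1 → after 2×micro: 1; S1 reads c1=1/256 → after 1×micro: -1/512; S2 reads c0=1 → after 1×micro: -1 ⇒ (c0=1, c1=-1/512, c2=-1)

first divergence at macro-step: never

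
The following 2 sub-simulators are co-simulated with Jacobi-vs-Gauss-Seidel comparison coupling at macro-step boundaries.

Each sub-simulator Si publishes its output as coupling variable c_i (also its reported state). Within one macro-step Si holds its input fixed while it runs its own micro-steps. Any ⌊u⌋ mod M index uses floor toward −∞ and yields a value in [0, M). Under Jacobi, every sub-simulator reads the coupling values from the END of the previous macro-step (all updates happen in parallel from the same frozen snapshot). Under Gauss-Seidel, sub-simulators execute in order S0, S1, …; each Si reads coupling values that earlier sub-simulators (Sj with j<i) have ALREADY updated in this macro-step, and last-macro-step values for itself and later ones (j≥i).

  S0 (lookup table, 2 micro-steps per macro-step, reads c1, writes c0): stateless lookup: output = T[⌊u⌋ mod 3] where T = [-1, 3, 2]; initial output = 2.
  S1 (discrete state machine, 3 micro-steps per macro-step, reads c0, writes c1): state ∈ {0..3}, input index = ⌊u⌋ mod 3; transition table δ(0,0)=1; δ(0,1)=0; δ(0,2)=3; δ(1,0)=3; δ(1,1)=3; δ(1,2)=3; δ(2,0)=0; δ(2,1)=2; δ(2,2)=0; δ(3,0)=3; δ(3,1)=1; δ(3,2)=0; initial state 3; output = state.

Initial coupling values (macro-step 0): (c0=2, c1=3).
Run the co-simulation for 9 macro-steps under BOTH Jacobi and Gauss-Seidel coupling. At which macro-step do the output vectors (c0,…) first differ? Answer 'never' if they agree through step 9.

first divergence at macro-step: never

[Jacobi] macro 1: S0 reads c1=3 → after 2×micro: -1; S1 reads c0=2 → after 3×micro: 0 ⇒ (c0=-1, c1=0)
[Jacobi] macro 2: S0 reads c1=0 → after 2×micro: -1; S1 reads c0=-1 → after 3×micro: 3 ⇒ (c0=-1, c1=3)
[Jacobi] macro 3: S0 reads c1=3 → after 2×micro: -1; S1 reads c0=-1 → after 3×micro: 0 ⇒ (c0=-1, c1=0)
[Jacobi] macro 4: S0 reads c1=0 → after 2×micro: -1; S1 reads c0=-1 → after 3×micro: 3 ⇒ (c0=-1, c1=3)
[Jacobi] macro 5: S0 reads c1=3 → after 2×micro: -1; S1 reads c0=-1 → after 3×micro: 0 ⇒ (c0=-1, c1=0)
[Jacobi] macro 6: S0 reads c1=0 → after 2×micro: -1; S1 reads c0=-1 → after 3×micro: 3 ⇒ (c0=-1, c1=3)
[Jacobi] macro 7: S0 reads c1=3 → after 2×micro: -1; S1 reads c0=-1 → after 3×micro: 0 ⇒ (c0=-1, c1=0)
[Jacobi] macro 8: S0 reads c1=0 → after 2×micro: -1; S1 reads c0=-1 → after 3×micro: 3 ⇒ (c0=-1, c1=3)
[Jacobi] macro 9: S0 reads c1=3 → after 2×micro: -1; S1 reads c0=-1 → after 3×micro: 0 ⇒ (c0=-1, c1=0)
[Gauss-Seidel] macro 1: S0 reads c1=3 → after 2×micro: -1; S1 reads c0=-1 → after 3×micro: 0 ⇒ (c0=-1, c1=0)
[Gauss-Seidel] macro 2: S0 reads c1=0 → after 2×micro: -1; S1 reads c0=-1 → after 3×micro: 3 ⇒ (c0=-1, c1=3)
[Gauss-Seidel] macro 3: S0 reads c1=3 → after 2×micro: -1; S1 reads c0=-1 → after 3×micro: 0 ⇒ (c0=-1, c1=0)
[Gauss-Seidel] macro 4: S0 reads c1=0 → after 2×micro: -1; S1 reads c0=-1 → after 3×micro: 3 ⇒ (c0=-1, c1=3)
[Gauss-Seidel] macro 5: S0 reads c1=3 → after 2×micro: -1; S1 reads c0=-1 → after 3×micro: 0 ⇒ (c0=-1, c1=0)
[Gauss-Seidel] macro 6: S0 reads c1=0 → after 2×micro: -1; S1 reads c0=-1 → after 3×micro: 3 ⇒ (c0=-1, c1=3)
[Gauss-Seidel] macro 7: S0 reads c1=3 → after 2×micro: -1; S1 reads c0=-1 → after 3×micro: 0 ⇒ (c0=-1, c1=0)
[Gauss-Seidel] macro 8: S0 reads c1=0 → after 2×micro: -1; S1 reads c0=-1 → after 3×micro: 3 ⇒ (c0=-1, c1=3)
[Gauss-Seidel] macro 9: S0 reads c1=3 → after 2×micro: -1; S1 reads c0=-1 → after 3×micro: 0 ⇒ (c0=-1, c1=0)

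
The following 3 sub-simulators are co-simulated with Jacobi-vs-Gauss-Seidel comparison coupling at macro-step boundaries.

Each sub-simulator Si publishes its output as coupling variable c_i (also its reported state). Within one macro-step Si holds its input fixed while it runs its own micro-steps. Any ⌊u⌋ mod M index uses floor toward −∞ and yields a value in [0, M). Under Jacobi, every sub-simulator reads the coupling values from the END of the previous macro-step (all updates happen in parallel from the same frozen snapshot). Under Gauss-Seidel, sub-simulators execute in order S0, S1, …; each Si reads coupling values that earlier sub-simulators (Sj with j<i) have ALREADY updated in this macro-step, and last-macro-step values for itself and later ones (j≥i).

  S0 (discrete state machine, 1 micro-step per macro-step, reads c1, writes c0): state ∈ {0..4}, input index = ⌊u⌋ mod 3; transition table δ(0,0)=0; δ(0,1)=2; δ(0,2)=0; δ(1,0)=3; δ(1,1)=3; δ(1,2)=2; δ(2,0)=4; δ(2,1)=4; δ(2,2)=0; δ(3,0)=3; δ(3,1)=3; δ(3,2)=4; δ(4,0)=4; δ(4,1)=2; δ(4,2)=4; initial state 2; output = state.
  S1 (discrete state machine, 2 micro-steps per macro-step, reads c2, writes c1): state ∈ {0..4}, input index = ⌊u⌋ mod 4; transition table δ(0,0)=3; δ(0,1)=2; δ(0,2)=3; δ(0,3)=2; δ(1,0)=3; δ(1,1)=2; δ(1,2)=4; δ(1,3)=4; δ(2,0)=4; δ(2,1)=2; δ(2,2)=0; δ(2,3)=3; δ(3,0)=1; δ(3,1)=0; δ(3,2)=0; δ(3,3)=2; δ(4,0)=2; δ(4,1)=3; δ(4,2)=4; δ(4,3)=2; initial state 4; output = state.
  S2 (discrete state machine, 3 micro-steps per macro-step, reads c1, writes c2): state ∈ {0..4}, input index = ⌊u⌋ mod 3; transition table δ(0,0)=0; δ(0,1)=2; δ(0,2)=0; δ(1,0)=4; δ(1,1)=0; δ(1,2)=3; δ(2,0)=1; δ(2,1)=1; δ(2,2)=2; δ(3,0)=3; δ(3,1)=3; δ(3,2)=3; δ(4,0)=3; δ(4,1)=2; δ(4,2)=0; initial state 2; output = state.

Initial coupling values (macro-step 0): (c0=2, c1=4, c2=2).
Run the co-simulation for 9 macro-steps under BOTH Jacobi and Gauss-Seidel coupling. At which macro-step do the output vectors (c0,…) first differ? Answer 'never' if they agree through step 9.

first divergence at macro-step: never

[Jacobi] macro 1: S0 reads c1=4 → after 1×micro: 4; S1 reads c2=2 → after 2×micro: 4; S2 reads c1=4 → after 3×micro: 2 ⇒ (c0=4, c1=4, c2=2)
[Jacobi] macro 2: S0 reads c1=4 → after 1×micro: 2; S1 reads c2=2 → after 2×micro: 4; S2 reads c1=4 → after 3×micro: 2 ⇒ (c0=2, c1=4, c2=2)
[Jacobi] macro 3: S0 reads c1=4 → after 1×micro: 4; S1 reads c2=2 → after 2×micro: 4; S2 reads c1=4 → after 3×micro: 2 ⇒ (c0=4, c1=4, c2=2)
[Jacobi] macro 4: S0 reads c1=4 → after 1×micro: 2; S1 reads c2=2 → after 2×micro: 4; S2 reads c1=4 → after 3×micro: 2 ⇒ (c0=2, c1=4, c2=2)
[Jacobi] macro 5: S0 reads c1=4 → after 1×micro: 4; S1 reads c2=2 → after 2×micro: 4; S2 reads c1=4 → after 3×micro: 2 ⇒ (c0=4, c1=4, c2=2)
[Jacobi] macro 6: S0 reads c1=4 → after 1×micro: 2; S1 reads c2=2 → after 2×micro: 4; S2 reads c1=4 → after 3×micro: 2 ⇒ (c0=2, c1=4, c2=2)
[Jacobi] macro 7: S0 reads c1=4 → after 1×micro: 4; S1 reads c2=2 → after 2×micro: 4; S2 reads c1=4 → after 3×micro: 2 ⇒ (c0=4, c1=4, c2=2)
[Jacobi] macro 8: S0 reads c1=4 → after 1×micro: 2; S1 reads c2=2 → after 2×micro: 4; S2 reads c1=4 → after 3×micro: 2 ⇒ (c0=2, c1=4, c2=2)
[Jacobi] macro 9: S0 reads c1=4 → after 1×micro: 4; S1 reads c2=2 → after 2×micro: 4; S2 reads c1=4 → after 3×micro: 2 ⇒ (c0=4, c1=4, c2=2)
[Gauss-Seidel] macro 1: S0 reads c1=4 → after 1×micro: 4; S1 reads c2=2 → after 2×micro: 4; S2 reads c1=4 → after 3×micro: 2 ⇒ (c0=4, c1=4, c2=2)
[Gauss-Seidel] macro 2: S0 reads c1=4 → after 1×micro: 2; S1 reads c2=2 → after 2×micro: 4; S2 reads c1=4 → after 3×micro: 2 ⇒ (c0=2, c1=4, c2=2)
[Gauss-Seidel] macro 3: S0 reads c1=4 → after 1×micro: 4; S1 reads c2=2 → after 2×micro: 4; S2 reads c1=4 → after 3×micro: 2 ⇒ (c0=4, c1=4, c2=2)
[Gauss-Seidel] macro 4: S0 reads c1=4 → after 1×micro: 2; S1 reads c2=2 → after 2×micro: 4; S2 reads c1=4 → after 3×micro: 2 ⇒ (c0=2, c1=4, c2=2)
[Gauss-Seidel] macro 5: S0 reads c1=4 → after 1×micro: 4; S1 reads c2=2 → after 2×micro: 4; S2 reads c1=4 → after 3×micro: 2 ⇒ (c0=4, c1=4, c2=2)
[Gauss-Seidel] macro 6: S0 reads c1=4 → after 1×micro: 2; S1 reads c2=2 → after 2×micro: 4; S2 reads c1=4 → after 3×micro: 2 ⇒ (c0=2, c1=4, c2=2)
[Gauss-Seidel] macro 7: S0 reads c1=4 → after 1×micro: 4; S1 reads c2=2 → after 2×micro: 4; S2 reads c1=4 → after 3×micro: 2 ⇒ (c0=4, c1=4, c2=2)
[Gauss-Seidel] macro 8: S0 reads c1=4 → after 1×micro: 2; S1 reads c2=2 → after 2×micro: 4; S2 reads c1=4 → after 3×micro: 2 ⇒ (c0=2, c1=4, c2=2)
[Gauss-Seidel] macro 9: S0 reads c1=4 → after 1×micro: 4; S1 reads c2=2 → after 2×micro: 4; S2 reads c1=4 → after 3×micro: 2 ⇒ (c0=4, c1=4, c2=2)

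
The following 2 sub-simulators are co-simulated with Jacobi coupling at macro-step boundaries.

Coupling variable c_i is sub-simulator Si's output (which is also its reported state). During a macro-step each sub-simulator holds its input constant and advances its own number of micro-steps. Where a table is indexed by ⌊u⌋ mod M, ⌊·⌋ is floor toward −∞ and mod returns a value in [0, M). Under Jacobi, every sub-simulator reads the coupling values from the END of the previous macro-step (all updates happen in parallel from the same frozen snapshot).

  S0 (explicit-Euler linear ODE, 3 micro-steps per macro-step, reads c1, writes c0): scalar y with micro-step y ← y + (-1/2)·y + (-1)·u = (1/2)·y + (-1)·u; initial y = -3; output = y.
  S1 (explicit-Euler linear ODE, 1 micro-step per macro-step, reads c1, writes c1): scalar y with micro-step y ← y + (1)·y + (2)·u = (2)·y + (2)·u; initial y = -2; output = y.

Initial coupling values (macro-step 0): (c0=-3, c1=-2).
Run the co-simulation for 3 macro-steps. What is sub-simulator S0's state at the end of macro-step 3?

S0 state at macro-step 3 = 29593/512

macro 1: S0 reads c1=-2 → after 3×micro: 25/8; S1 reads c1=-2 → after 1×micro: -8 ⇒ (c0=25/8, c1=-8)
macro 2: S0 reads c1=-8 → after 3×micro: 921/64; S1 reads c1=-8 → after 1×micro: -32 ⇒ (c0=921/64, c1=-32)
macro 3: S0 reads c1=-32 → after 3×micro: 29593/512; S1 reads c1=-32 → after 1×micro: -128 ⇒ (c0=29593/512, c1=-128)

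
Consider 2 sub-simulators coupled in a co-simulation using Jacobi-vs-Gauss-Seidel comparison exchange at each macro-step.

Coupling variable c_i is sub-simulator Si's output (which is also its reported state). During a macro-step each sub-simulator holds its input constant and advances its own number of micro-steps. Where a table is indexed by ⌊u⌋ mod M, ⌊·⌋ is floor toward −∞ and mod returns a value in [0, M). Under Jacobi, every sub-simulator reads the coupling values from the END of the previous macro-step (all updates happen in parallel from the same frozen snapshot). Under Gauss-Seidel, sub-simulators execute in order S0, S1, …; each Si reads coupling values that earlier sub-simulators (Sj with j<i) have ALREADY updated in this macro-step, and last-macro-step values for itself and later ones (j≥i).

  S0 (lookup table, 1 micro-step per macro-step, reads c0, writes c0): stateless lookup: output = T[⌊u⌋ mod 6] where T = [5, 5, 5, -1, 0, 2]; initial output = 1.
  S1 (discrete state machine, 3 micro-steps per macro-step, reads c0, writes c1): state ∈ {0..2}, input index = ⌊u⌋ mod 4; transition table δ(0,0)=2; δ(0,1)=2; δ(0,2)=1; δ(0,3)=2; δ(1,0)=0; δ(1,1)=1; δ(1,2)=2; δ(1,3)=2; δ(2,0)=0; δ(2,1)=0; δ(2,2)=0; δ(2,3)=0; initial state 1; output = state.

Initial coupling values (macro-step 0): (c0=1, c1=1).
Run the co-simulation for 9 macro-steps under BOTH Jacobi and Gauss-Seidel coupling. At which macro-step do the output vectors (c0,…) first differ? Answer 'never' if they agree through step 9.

first divergence at macro-step: never

[Jacobi] macro 1: S0 reads c0=1 → after 1×micro: 5; S1 reads c0=1 → after 3×micro: 1 ⇒ (c0=5, c1=1)
[Jacobi] macro 2: S0 reads c0=5 → after 1×micro: 2; S1 reads c0=5 → after 3×micro: 1 ⇒ (c0=2, c1=1)
[Jacobi] macro 3: S0 reads c0=2 → after 1×micro: 5; S1 reads c0=2 → after 3×micro: 1 ⇒ (c0=5, c1=1)
[Jacobi] macro 4: S0 reads c0=5 → after 1×micro: 2; S1 reads c0=5 → after 3×micro: 1 ⇒ (c0=2, c1=1)
[Jacobi] macro 5: S0 reads c0=2 → after 1×micro: 5; S1 reads c0=2 → after 3×micro: 1 ⇒ (c0=5, c1=1)
[Jacobi] macro 6: S0 reads c0=5 → after 1×micro: 2; S1 reads c0=5 → after 3×micro: 1 ⇒ (c0=2, c1=1)
[Jacobi] macro 7: S0 reads c0=2 → after 1×micro: 5; S1 reads c0=2 → after 3×micro: 1 ⇒ (c0=5, c1=1)
[Jacobi] macro 8: S0 reads c0=5 → after 1×micro: 2; S1 reads c0=5 → after 3×micro: 1 ⇒ (c0=2, c1=1)
[Jacobi] macro 9: S0 reads c0=2 → after 1×micro: 5; S1 reads c0=2 → after 3×micro: 1 ⇒ (c0=5, c1=1)
[Gauss-Seidel] macro 1: S0 reads c0=1 → after 1×micro: 5; S1 reads c0=5 → after 3×micro: 1 ⇒ (c0=5, c1=1)
[Gauss-Seidel] macro 2: S0 reads c0=5 → after 1×micro: 2; S1 reads c0=2 → after 3×micro: 1 ⇒ (c0=2, c1=1)
[Gauss-Seidel] macro 3: S0 reads c0=2 → after 1×micro: 5; S1 reads c0=5 → after 3×micro: 1 ⇒ (c0=5, c1=1)
[Gauss-Seidel] macro 4: S0 reads c0=5 → after 1×micro: 2; S1 reads c0=2 → after 3×micro: 1 ⇒ (c0=2, c1=1)
[Gauss-Seidel] macro 5: S0 reads c0=2 → after 1×micro: 5; S1 reads c0=5 → after 3×micro: 1 ⇒ (c0=5, c1=1)
[Gauss-Seidel] macro 6: S0 reads c0=5 → after 1×micro: 2; S1 reads c0=2 → after 3×micro: 1 ⇒ (c0=2, c1=1)
[Gauss-Seidel] macro 7: S0 reads c0=2 → after 1×micro: 5; S1 reads c0=5 → after 3×micro: 1 ⇒ (c0=5, c1=1)
[Gauss-Seidel] macro 8: S0 reads c0=5 → after 1×micro: 2; S1 reads c0=2 → after 3×micro: 1 ⇒ (c0=2, c1=1)
[Gauss-Seidel] macro 9: S0 reads c0=2 → after 1×micro: 5; S1 reads c0=5 → after 3×micro: 1 ⇒ (c0=5, c1=1)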